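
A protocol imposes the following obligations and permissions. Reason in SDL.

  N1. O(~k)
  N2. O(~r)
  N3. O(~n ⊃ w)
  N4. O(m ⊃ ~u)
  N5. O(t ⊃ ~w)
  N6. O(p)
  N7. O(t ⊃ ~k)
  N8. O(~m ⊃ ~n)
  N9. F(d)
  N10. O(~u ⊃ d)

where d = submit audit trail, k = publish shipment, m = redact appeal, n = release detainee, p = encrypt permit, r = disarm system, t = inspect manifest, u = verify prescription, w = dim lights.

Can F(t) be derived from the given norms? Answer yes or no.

F(d) at premise 9 means O(~d).
Premise 10 is O(~u ⊃ d); contrapositively O(~d ⊃ u). Since O(~d) holds, K gives O(u).
The contrapositive of premise 4 (O(m ⊃ ~u)) is O(u ⊃ ~m), and O(u) is already established, so O(~m).
With premise 8, O(~m ⊃ ~n), the K-axiom yields O(~n).
Premise 3 is O(~n ⊃ w); since O(~n), deontic closure gives O(w).
Premise 5, O(t ⊃ ~w), contraposes to O(w ⊃ ~t); with O(w) we get O(~t).
Premises 1, 2, 6, 7 do not contribute to this derivation.
So O(~t) holds, i.e. F(t). The claim follows.

Yes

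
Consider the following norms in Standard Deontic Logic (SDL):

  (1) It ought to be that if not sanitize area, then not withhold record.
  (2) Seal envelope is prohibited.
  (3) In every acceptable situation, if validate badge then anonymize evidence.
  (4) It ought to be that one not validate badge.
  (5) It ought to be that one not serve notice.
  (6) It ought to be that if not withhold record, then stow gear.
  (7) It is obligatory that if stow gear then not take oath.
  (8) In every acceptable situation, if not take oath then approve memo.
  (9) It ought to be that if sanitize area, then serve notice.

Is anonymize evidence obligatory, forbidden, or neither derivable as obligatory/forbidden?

Premise 3 is O(validate_badge → anonymize_evidence), but O(validate_badge) is not derivable from the premises, so it does not yield O(anonymize_evidence).
No premise or chain of K-axiom applications forces O(anonymize_evidence), and none forces O(¬anonymize_evidence). So anonymize_evidence is neither obligatory nor forbidden under these norms.

Neither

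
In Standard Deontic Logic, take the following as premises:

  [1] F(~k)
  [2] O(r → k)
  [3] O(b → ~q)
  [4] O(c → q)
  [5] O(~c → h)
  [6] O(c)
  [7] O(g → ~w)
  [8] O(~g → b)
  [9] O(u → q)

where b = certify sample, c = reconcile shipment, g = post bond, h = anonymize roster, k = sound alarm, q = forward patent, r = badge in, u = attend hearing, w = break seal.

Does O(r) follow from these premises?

Premise 2 is O(r → k); even if O(k) held, inferring O(r) would be affirming the consequent — invalid.
No other premise forces O(r). An ideal world satisfying every premise can still have r false, so O(r) is not derivable.

No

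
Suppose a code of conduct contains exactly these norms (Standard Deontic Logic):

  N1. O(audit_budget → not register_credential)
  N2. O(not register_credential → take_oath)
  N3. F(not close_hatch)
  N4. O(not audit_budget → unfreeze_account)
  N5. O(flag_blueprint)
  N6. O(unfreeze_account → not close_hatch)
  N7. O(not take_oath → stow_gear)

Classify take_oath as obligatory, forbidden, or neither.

Obligatory

F(not close_hatch) at premise 3 means O(close_hatch).
Premise 6, O(unfreeze_account → not close_hatch), contraposes to O(close_hatch → not unfreeze_account); with O(close_hatch) we get O(not unfreeze_account).
Premise 4 is O(not audit_budget → unfreeze_account); contrapositively O(not unfreeze_account → audit_budget). Since O(not unfreeze_account) holds, K gives O(audit_budget).
With premise 1, O(audit_budget → not register_credential), the K-axiom yields O(not register_credential).
From O(not register_credential) and premise 2, O(not register_credential → take_oath), we obtain O(take_oath).
Premises 5, 7 do not contribute to this derivation.
Hence take_oath is obligatory.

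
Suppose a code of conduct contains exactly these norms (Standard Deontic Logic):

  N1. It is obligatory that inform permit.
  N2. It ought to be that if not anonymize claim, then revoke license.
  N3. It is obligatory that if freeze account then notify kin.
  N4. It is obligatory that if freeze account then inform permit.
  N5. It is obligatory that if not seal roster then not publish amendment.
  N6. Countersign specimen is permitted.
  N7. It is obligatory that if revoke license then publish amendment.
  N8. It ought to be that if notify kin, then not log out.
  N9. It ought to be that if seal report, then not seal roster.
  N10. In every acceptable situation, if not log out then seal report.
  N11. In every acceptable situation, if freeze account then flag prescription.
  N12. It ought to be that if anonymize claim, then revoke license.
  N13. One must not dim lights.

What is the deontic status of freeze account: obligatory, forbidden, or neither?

Premises 2 and 12 cover both cases: O(¬anonymize_claim → revoke_license) and O(anonymize_claim → revoke_license). Since ¬anonymize_claim ∨ anonymize_claim is a tautology, O(revoke_license) follows.
Premise 7 is O(revoke_license → publish_amendment); since O(revoke_license), deontic closure gives O(publish_amendment).
The contrapositive of premise 5 (O(¬seal_roster → ¬publish_amendment)) is O(publish_amendment → seal_roster), and O(publish_amendment) is already established, so O(seal_roster).
Premise 9, O(seal_report → ¬seal_roster), contraposes to O(seal_roster → ¬seal_report); with O(seal_roster) we get O(¬seal_report).
The contrapositive of premise 10 (O(¬log_out → seal_report)) is O(¬seal_report → log_out), and O(¬seal_report) is already established, so O(log_out).
Premise 8 is O(notify_kin → ¬log_out); contrapositively O(log_out → ¬notify_kin). Since O(log_out) holds, K gives O(¬notify_kin).
The contrapositive of premise 3 (O(freeze_account → notify_kin)) is O(¬notify_kin → ¬freeze_account), and O(¬notify_kin) is already established, so O(¬freeze_account).
Premises 1, 4, 6, 11, 13 do not contribute to this derivation.
Thus O(¬freeze_account), which is F(freeze_account): freeze_account is forbidden.

Forbidden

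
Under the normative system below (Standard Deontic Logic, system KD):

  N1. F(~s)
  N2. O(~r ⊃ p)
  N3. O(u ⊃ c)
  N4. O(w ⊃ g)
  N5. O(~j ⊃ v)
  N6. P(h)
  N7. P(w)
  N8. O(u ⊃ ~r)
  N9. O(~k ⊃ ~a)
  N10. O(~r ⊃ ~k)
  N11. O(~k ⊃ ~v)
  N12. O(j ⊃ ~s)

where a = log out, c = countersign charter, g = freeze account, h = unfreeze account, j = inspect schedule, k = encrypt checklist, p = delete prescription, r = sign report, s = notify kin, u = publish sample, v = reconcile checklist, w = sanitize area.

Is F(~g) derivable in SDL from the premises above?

Premise 4 is O(w ⊃ g), but O(w) is not derivable from the premises (the permission P(w) asserts only ~O(~w), not O(w)), so it does not yield O(g).
No other premise forces O(g). An ideal world satisfying every premise can still have ~g true, so F(~g) is not derivable.

No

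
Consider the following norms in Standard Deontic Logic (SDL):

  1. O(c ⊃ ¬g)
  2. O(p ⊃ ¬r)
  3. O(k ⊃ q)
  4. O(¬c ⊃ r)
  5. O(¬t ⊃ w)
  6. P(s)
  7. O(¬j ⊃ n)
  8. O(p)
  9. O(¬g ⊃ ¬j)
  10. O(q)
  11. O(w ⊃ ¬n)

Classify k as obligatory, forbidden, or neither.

Premise 3 is O(k ⊃ q); even if O(q) held, inferring O(k) would be affirming the consequent — invalid.
No premise or chain of K-axiom applications forces O(k), and none forces O(¬k). So k is neither obligatory nor forbidden under these norms.

Neither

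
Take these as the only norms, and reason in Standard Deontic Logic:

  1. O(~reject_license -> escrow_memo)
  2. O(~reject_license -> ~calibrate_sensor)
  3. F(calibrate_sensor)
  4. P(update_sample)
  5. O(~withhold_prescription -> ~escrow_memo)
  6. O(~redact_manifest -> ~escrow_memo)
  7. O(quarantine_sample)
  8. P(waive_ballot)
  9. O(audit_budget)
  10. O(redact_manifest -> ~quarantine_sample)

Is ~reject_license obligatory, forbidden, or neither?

From premise 7 we have O(quarantine_sample).
Premise 10, O(redact_manifest -> ~quarantine_sample), contraposes to O(quarantine_sample -> ~redact_manifest); with O(quarantine_sample) we get O(~redact_manifest).
Premise 6 is O(~redact_manifest -> ~escrow_memo); since O(~redact_manifest), deontic closure gives O(~escrow_memo).
The contrapositive of premise 1 (O(~reject_license -> escrow_memo)) is O(~escrow_memo -> reject_license), and O(~escrow_memo) is already established, so O(reject_license).
Premises 2, 3, 4, 5, 8, 9 do not contribute to this derivation.
Thus O(reject_license), which is F(~reject_license): ~reject_license is forbidden.

Forbidden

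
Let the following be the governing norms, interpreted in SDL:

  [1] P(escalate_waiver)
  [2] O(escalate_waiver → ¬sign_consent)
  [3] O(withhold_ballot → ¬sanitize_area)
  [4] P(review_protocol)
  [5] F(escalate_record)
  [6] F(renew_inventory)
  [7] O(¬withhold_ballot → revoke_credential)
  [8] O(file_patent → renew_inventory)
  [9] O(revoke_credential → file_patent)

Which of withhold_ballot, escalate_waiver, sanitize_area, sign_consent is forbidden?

sanitize_area

Premise 6, F(renew_inventory), is equivalent to O(¬renew_inventory).
Premise 8 is O(file_patent → renew_inventory); contrapositively O(¬renew_inventory → ¬file_patent). Since O(¬renew_inventory) holds, K gives O(¬file_patent).
Premise 9 is O(revoke_credential → file_patent); contrapositively O(¬file_patent → ¬revoke_credential). Since O(¬file_patent) holds, K gives O(¬revoke_credential).
Premise 7 is O(¬withhold_ballot → revoke_credential); contrapositively O(¬revoke_credential → withhold_ballot). Since O(¬revoke_credential) holds, K gives O(withhold_ballot).
With premise 3, O(withhold_ballot → ¬sanitize_area), the K-axiom yields O(¬sanitize_area).
So O(¬sanitize_area) holds, i.e. sanitize_area is forbidden. None of the other listed options is forbidden under the premises.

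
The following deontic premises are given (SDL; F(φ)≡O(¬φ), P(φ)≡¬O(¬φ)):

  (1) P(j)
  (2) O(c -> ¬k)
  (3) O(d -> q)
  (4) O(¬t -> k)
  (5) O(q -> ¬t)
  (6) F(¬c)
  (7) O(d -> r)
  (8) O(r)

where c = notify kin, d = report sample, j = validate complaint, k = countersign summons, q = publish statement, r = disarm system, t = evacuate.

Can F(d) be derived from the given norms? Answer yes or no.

Yes

F(¬c) at premise 6 means O(c).
Premise 2 is O(c -> ¬k); since O(c), deontic closure gives O(¬k).
Premise 4 is O(¬t -> k); contrapositively O(¬k -> t). Since O(¬k) holds, K gives O(t).
Premise 5, O(q -> ¬t), contraposes to O(t -> ¬q); with O(t) we get O(¬q).
The contrapositive of premise 3 (O(d -> q)) is O(¬q -> ¬d), and O(¬q) is already established, so O(¬d).
Premises 1, 7, 8 do not contribute to this derivation.
So O(¬d) holds, i.e. F(d). The claim follows.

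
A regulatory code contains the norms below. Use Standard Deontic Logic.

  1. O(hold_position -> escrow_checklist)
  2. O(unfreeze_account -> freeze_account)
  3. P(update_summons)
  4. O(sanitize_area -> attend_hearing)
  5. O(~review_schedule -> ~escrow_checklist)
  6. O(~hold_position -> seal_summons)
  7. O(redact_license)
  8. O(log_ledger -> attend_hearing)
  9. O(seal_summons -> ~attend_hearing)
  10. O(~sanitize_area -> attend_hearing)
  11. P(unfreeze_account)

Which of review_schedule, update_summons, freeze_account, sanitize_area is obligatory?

By case analysis on sanitize_area: premise 4 gives O(sanitize_area -> attend_hearing) and premise 10 gives O(~sanitize_area -> attend_hearing), so O(attend_hearing) either way.
Premise 9, O(seal_summons -> ~attend_hearing), contraposes to O(attend_hearing -> ~seal_summons); with O(attend_hearing) we get O(~seal_summons).
Premise 6 is O(~hold_position -> seal_summons); contrapositively O(~seal_summons -> hold_position). Since O(~seal_summons) holds, K gives O(hold_position).
Premise 1 is O(hold_position -> escrow_checklist); since O(hold_position), deontic closure gives O(escrow_checklist).
Premise 5 is O(~review_schedule -> ~escrow_checklist); contrapositively O(escrow_checklist -> review_schedule). Since O(escrow_checklist) holds, K gives O(review_schedule).
So O(review_schedule) holds — review_schedule is obligatory. None of the other listed options is made obligatory by any chain of premises.

review_schedule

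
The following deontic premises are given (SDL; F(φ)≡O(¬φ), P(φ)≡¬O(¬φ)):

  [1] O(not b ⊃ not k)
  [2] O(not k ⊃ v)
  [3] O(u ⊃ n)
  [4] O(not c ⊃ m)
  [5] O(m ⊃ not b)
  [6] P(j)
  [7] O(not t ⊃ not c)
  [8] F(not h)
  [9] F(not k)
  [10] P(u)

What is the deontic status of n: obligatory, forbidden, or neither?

Neither

Premise 3 is O(u ⊃ n), but O(u) is not derivable from the premises (the permission P(u) asserts only not O(not u), not O(u)), so it does not yield O(n).
No premise or chain of K-axiom applications forces O(n), and none forces O(not n). So n is neither obligatory nor forbidden under these norms.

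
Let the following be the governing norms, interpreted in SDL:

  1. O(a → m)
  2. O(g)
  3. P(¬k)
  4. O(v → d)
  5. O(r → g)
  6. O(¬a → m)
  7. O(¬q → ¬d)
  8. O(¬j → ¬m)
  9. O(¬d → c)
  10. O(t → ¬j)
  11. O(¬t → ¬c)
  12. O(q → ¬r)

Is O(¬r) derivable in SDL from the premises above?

By case analysis on a: premise 1 gives O(a → m) and premise 6 gives O(¬a → m), so O(m) either way.
Premise 8, O(¬j → ¬m), contraposes to O(m → j); with O(m) we get O(j).
Premise 10, O(t → ¬j), contraposes to O(j → ¬t); with O(j) we get O(¬t).
With premise 11, O(¬t → ¬c), the K-axiom yields O(¬c).
The contrapositive of premise 9 (O(¬d → c)) is O(¬c → d), and O(¬c) is already established, so O(d).
Premise 7 is O(¬q → ¬d); contrapositively O(d → q). Since O(d) holds, K gives O(q).
Premise 12 is O(q → ¬r); since O(q), deontic closure gives O(¬r).
Premises 2, 3, 4, 5 do not contribute to this derivation.
So O(¬r) follows.

Yes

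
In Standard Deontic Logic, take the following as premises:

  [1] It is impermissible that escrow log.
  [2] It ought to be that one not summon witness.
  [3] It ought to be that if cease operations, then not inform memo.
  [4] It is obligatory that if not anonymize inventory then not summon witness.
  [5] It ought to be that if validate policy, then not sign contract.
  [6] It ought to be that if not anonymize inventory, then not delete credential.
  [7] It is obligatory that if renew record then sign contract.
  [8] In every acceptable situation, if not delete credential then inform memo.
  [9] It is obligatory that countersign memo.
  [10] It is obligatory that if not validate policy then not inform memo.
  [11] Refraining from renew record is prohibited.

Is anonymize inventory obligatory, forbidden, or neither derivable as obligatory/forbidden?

F(¬renew_record) at premise 11 means O(renew_record).
Applying K to premise 7 (O(renew_record → sign_contract)) and O(renew_record) yields O(sign_contract).
The contrapositive of premise 5 (O(validate_policy → ¬sign_contract)) is O(sign_contract → ¬validate_policy), and O(sign_contract) is already established, so O(¬validate_policy).
With premise 10, O(¬validate_policy → ¬inform_memo), the K-axiom yields O(¬inform_memo).
Premise 8 is O(¬delete_credential → inform_memo); contrapositively O(¬inform_memo → delete_credential). Since O(¬inform_memo) holds, K gives O(delete_credential).
Premise 6 is O(¬anonymize_inventory → ¬delete_credential); contrapositively O(delete_credential → anonymize_inventory). Since O(delete_credential) holds, K gives O(anonymize_inventory).
Premises 1, 2, 3, 4, 9 do not contribute to this derivation.
Hence anonymize_inventory is obligatory.

Obligatory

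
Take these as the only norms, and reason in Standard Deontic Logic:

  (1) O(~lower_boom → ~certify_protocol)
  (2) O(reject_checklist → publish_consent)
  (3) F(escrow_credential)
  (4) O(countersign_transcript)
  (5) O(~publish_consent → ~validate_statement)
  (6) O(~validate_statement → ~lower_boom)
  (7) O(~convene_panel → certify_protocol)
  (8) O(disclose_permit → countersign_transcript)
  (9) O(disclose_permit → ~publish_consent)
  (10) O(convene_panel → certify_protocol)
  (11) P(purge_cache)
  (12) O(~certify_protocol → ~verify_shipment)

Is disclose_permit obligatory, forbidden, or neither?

Forbidden

By case analysis on convene_panel: premise 10 gives O(convene_panel → certify_protocol) and premise 7 gives O(~convene_panel → certify_protocol), so O(certify_protocol) either way.
Premise 1, O(~lower_boom → ~certify_protocol), contraposes to O(certify_protocol → lower_boom); with O(certify_protocol) we get O(lower_boom).
The contrapositive of premise 6 (O(~validate_statement → ~lower_boom)) is O(lower_boom → validate_statement), and O(lower_boom) is already established, so O(validate_statement).
Premise 5 is O(~publish_consent → ~validate_statement); contrapositively O(validate_statement → publish_consent). Since O(validate_statement) holds, K gives O(publish_consent).
Premise 9, O(disclose_permit → ~publish_consent), contraposes to O(publish_consent → ~disclose_permit); with O(publish_consent) we get O(~disclose_permit).
Premises 2, 3, 4, 8, 11, 12 do not contribute to this derivation.
Thus O(~disclose_permit), which is F(disclose_permit): disclose_permit is forbidden.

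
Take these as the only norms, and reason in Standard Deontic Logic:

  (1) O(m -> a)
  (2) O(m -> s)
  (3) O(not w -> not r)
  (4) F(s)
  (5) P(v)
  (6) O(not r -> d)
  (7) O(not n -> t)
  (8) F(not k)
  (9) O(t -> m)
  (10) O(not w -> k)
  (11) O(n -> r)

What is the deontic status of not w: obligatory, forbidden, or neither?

Forbidden

Premise 4, F(s), is equivalent to O(not s).
The contrapositive of premise 2 (O(m -> s)) is O(not s -> not m), and O(not s) is already established, so O(not m).
Premise 9, O(t -> m), contraposes to O(not m -> not t); with O(not m) we get O(not t).
Premise 7, O(not n -> t), contraposes to O(not t -> n); with O(not t) we get O(n).
Premise 11 is O(n -> r); since O(n), deontic closure gives O(r).
Premise 3, O(not w -> not r), contraposes to O(r -> w); with O(r) we get O(w).
Premises 1, 5, 6, 8, 10 do not contribute to this derivation.
Thus O(w), which is F(not w): not w is forbidden.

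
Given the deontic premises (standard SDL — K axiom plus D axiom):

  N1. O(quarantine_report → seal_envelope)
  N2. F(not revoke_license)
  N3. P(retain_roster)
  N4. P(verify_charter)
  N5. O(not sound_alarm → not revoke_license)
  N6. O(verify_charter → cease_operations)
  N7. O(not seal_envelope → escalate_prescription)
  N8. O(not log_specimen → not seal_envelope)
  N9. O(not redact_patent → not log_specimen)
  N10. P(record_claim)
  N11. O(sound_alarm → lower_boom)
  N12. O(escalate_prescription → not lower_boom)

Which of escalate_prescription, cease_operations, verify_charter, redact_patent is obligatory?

Premise 2, F(not revoke_license), is equivalent to O(revoke_license).
Premise 5, O(not sound_alarm → not revoke_license), contraposes to O(revoke_license → sound_alarm); with O(revoke_license) we get O(sound_alarm).
Applying K to premise 11 (O(sound_alarm → lower_boom)) and O(sound_alarm) yields O(lower_boom).
Premise 12, O(escalate_prescription → not lower_boom), contraposes to O(lower_boom → not escalate_prescription); with O(lower_boom) we get O(not escalate_prescription).
Premise 7 is O(not seal_envelope → escalate_prescription); contrapositively O(not escalate_prescription → seal_envelope). Since O(not escalate_prescription) holds, K gives O(seal_envelope).
Premise 8 is O(not log_specimen → not seal_envelope); contrapositively O(seal_envelope → log_specimen). Since O(seal_envelope) holds, K gives O(log_specimen).
Premise 9 is O(not redact_patent → not log_specimen); contrapositively O(log_specimen → redact_patent). Since O(log_specimen) holds, K gives O(redact_patent).
So O(redact_patent) holds — redact_patent is obligatory. None of the other listed options is made obligatory by any chain of premises.

redact_patent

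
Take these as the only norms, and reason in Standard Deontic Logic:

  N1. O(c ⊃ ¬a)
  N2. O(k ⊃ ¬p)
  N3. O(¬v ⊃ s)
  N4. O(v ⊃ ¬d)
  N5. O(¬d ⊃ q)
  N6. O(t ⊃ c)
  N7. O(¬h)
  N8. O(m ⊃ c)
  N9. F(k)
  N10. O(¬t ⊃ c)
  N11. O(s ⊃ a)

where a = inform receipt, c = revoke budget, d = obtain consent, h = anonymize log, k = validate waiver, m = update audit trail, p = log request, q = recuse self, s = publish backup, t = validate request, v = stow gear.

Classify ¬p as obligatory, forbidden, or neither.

Neither

Premise 2 is O(k ⊃ ¬p), but O(k) is not derivable from the premises, so it does not yield O(¬p).
No premise or chain of K-axiom applications forces O(¬p), and none forces O(p). So ¬p is neither obligatory nor forbidden under these norms.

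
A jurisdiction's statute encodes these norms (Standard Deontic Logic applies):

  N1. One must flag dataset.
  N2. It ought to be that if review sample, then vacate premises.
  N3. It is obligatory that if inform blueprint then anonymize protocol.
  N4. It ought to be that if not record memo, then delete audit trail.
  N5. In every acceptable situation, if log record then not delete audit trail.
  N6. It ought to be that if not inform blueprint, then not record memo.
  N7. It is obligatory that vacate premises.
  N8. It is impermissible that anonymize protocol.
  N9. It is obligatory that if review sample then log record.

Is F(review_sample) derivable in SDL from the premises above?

F(anonymize_protocol) at premise 8 means O(¬anonymize_protocol).
Premise 3 is O(inform_blueprint → anonymize_protocol); contrapositively O(¬anonymize_protocol → ¬inform_blueprint). Since O(¬anonymize_protocol) holds, K gives O(¬inform_blueprint).
Applying K to premise 6 (O(¬inform_blueprint → ¬record_memo)) and O(¬inform_blueprint) yields O(¬record_memo).
Applying K to premise 4 (O(¬record_memo → delete_audit_trail)) and O(¬record_memo) yields O(delete_audit_trail).
The contrapositive of premise 5 (O(log_record → ¬delete_audit_trail)) is O(delete_audit_trail → ¬log_record), and O(delete_audit_trail) is already established, so O(¬log_record).
Premise 9 is O(review_sample → log_record); contrapositively O(¬log_record → ¬review_sample). Since O(¬log_record) holds, K gives O(¬review_sample).
Premises 1, 2, 7 do not contribute to this derivation.
So O(¬review_sample) holds, i.e. F(review_sample). The claim follows.

Yes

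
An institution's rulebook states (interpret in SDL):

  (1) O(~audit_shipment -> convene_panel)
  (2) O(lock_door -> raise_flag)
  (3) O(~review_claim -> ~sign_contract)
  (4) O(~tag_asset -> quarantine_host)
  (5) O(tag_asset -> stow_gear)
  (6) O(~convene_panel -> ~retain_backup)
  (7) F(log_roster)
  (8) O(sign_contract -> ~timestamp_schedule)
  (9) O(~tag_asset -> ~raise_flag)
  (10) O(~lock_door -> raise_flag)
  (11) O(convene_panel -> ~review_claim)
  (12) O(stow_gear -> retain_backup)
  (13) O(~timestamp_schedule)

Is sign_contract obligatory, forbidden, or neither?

Premises 2 and 10 cover both cases: O(lock_door -> raise_flag) and O(~lock_door -> raise_flag). Since lock_door ∨ ~lock_door is a tautology, O(raise_flag) follows.
Premise 9 is O(~tag_asset -> ~raise_flag); contrapositively O(raise_flag -> tag_asset). Since O(raise_flag) holds, K gives O(tag_asset).
Applying K to premise 5 (O(tag_asset -> stow_gear)) and O(tag_asset) yields O(stow_gear).
Applying K to premise 12 (O(stow_gear -> retain_backup)) and O(stow_gear) yields O(retain_backup).
Premise 6 is O(~convene_panel -> ~retain_backup); contrapositively O(retain_backup -> convene_panel). Since O(retain_backup) holds, K gives O(convene_panel).
Applying K to premise 11 (O(convene_panel -> ~review_claim)) and O(convene_panel) yields O(~review_claim).
With premise 3, O(~review_claim -> ~sign_contract), the K-axiom yields O(~sign_contract).
Premises 1, 4, 7, 8, 13 do not contribute to this derivation.
Thus O(~sign_contract), which is F(sign_contract): sign_contract is forbidden.

Forbidden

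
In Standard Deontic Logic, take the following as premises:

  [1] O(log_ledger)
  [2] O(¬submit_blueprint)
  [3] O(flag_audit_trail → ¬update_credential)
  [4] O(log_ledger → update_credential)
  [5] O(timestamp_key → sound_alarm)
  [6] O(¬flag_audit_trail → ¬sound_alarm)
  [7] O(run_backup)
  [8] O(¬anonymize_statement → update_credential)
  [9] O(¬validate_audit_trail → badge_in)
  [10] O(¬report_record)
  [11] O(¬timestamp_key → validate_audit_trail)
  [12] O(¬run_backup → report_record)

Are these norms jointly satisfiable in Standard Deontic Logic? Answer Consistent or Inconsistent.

Premise 12 is O(¬run_backup → report_record), but O(¬run_backup) is not derivable from the premises, so it does not yield O(report_record).
So O(report_record) is not derivable, and the apparent clash with O(¬report_record) does not arise.
A world satisfying every obligation exists (e.g. anonymize_statement=false, badge_in=false, flag_audit_trail=false, log_ledger=true, report_record=false, run_backup=true, sound_alarm=false, submit_blueprint=false, timestamp_key=false, update_credential=true, validate_audit_trail=true); no atom is both obligatory and forbidden, so the set is consistent.

Consistent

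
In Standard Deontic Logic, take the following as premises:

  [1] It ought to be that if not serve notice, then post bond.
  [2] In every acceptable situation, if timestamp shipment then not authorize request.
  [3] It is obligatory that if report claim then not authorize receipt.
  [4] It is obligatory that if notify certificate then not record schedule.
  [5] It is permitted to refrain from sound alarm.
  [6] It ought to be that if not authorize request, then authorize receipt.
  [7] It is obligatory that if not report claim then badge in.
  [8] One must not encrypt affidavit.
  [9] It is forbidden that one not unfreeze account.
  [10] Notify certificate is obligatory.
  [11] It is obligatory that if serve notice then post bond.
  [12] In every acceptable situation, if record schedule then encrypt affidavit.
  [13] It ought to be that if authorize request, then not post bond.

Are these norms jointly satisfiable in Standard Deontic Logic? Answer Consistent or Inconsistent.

Consistent

Premise 12 is O(record_schedule → encrypt_affidavit), but O(record_schedule) is not derivable from the premises, so it does not yield O(encrypt_affidavit).
So O(encrypt_affidavit) is not derivable, and the apparent clash with O(¬encrypt_affidavit) does not arise.
A world satisfying every obligation exists (e.g. authorize_receipt=true, authorize_request=false, badge_in=true, encrypt_affidavit=false, notify_certificate=true, post_bond=true, record_schedule=false, report_claim=false, serve_notice=false, sound_alarm=false, timestamp_shipment=false, unfreeze_account=true); no atom is both obligatory and forbidden, so the set is consistent.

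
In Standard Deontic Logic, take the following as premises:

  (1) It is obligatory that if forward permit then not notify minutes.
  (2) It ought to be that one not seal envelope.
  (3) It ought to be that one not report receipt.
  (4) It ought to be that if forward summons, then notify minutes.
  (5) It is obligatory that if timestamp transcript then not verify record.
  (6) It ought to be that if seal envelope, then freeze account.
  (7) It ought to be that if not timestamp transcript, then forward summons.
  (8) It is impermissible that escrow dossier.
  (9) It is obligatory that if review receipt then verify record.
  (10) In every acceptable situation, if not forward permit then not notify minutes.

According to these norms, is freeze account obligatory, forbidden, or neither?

Premise 6 is O(seal_envelope → freeze_account), but O(seal_envelope) is not derivable from the premises, so it does not yield O(freeze_account).
No premise or chain of K-axiom applications forces O(freeze_account), and none forces O(¬freeze_account). So freeze_account is neither obligatory nor forbidden under these norms.

Neither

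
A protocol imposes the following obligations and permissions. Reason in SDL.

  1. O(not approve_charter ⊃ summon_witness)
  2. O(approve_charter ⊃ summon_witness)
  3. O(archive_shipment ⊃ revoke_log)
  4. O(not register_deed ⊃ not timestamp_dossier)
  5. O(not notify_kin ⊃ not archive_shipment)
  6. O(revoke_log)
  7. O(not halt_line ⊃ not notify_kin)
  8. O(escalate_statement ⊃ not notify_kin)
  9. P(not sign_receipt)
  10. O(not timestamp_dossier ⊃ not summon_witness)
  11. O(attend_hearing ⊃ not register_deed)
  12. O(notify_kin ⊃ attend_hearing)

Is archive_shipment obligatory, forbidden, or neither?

By case analysis on not approve_charter: premise 1 gives O(not approve_charter ⊃ summon_witness) and premise 2 gives O(approve_charter ⊃ summon_witness), so O(summon_witness) either way.
Premise 10, O(not timestamp_dossier ⊃ not summon_witness), contraposes to O(summon_witness ⊃ timestamp_dossier); with O(summon_witness) we get O(timestamp_dossier).
Premise 4, O(not register_deed ⊃ not timestamp_dossier), contraposes to O(timestamp_dossier ⊃ register_deed); with O(timestamp_dossier) we get O(register_deed).
Premise 11, O(attend_hearing ⊃ not register_deed), contraposes to O(register_deed ⊃ not attend_hearing); with O(register_deed) we get O(not attend_hearing).
The contrapositive of premise 12 (O(notify_kin ⊃ attend_hearing)) is O(not attend_hearing ⊃ not notify_kin), and O(not attend_hearing) is already established, so O(not notify_kin).
Applying K to premise 5 (O(not notify_kin ⊃ not archive_shipment)) and O(not notify_kin) yields O(not archive_shipment).
Premises 3, 6, 7, 8, 9 do not contribute to this derivation.
Thus O(not archive_shipment), which is F(archive_shipment): archive_shipment is forbidden.

Forbidden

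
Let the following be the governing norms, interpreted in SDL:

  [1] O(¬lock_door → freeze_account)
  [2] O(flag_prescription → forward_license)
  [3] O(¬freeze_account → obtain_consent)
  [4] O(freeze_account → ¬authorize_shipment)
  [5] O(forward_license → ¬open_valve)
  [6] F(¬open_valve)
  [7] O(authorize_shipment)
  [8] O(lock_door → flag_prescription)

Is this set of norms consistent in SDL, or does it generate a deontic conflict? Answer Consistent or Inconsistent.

Premise 6 is F(¬open_valve), i.e. O(open_valve).
The contrapositive of premise 5 (O(forward_license → ¬open_valve)) is O(open_valve → ¬forward_license), and O(open_valve) is already established, so O(¬forward_license).
Premise 2 is O(flag_prescription → forward_license); contrapositively O(¬forward_license → ¬flag_prescription). Since O(¬forward_license) holds, K gives O(¬flag_prescription).
Premise 8 is O(lock_door → flag_prescription); contrapositively O(¬flag_prescription → ¬lock_door). Since O(¬flag_prescription) holds, K gives O(¬lock_door).
Applying K to premise 1 (O(¬lock_door → freeze_account)) and O(¬lock_door) yields O(freeze_account).
With premise 4, O(freeze_account → ¬authorize_shipment), the K-axiom yields O(¬authorize_shipment).
But premise 7 directly asserts O(authorize_shipment).
We now have both O(¬authorize_shipment) and O(authorize_shipment) — authorize_shipment is simultaneously obligatory and forbidden, violating the D-axiom.

Inconsistent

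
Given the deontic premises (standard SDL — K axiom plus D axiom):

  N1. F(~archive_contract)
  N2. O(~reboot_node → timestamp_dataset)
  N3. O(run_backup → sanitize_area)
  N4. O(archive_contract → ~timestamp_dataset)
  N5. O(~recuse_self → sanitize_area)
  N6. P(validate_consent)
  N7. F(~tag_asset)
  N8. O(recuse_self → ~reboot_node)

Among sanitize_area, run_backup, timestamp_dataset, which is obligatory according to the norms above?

sanitize_area

Premise 1 is F(~archive_contract), i.e. O(archive_contract).
Applying K to premise 4 (O(archive_contract → ~timestamp_dataset)) and O(archive_contract) yields O(~timestamp_dataset).
The contrapositive of premise 2 (O(~reboot_node → timestamp_dataset)) is O(~timestamp_dataset → reboot_node), and O(~timestamp_dataset) is already established, so O(reboot_node).
Premise 8, O(recuse_self → ~reboot_node), contraposes to O(reboot_node → ~recuse_self); with O(reboot_node) we get O(~recuse_self).
Applying K to premise 5 (O(~recuse_self → sanitize_area)) and O(~recuse_self) yields O(sanitize_area).
So O(sanitize_area) holds — sanitize_area is obligatory. None of the other listed options is made obligatory by any chain of premises.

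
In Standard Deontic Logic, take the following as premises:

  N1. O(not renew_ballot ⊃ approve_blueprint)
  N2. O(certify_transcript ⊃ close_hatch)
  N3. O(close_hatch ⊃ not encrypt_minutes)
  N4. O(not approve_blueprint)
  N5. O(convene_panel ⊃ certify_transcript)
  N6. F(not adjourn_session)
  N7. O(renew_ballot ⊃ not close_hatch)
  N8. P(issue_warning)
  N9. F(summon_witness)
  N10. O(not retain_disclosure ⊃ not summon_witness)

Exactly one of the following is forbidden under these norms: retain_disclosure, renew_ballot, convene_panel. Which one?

convene_panel

Premise 4 gives O(not approve_blueprint).
Premise 1 is O(not renew_ballot ⊃ approve_blueprint); contrapositively O(not approve_blueprint ⊃ renew_ballot). Since O(not approve_blueprint) holds, K gives O(renew_ballot).
With premise 7, O(renew_ballot ⊃ not close_hatch), the K-axiom yields O(not close_hatch).
The contrapositive of premise 2 (O(certify_transcript ⊃ close_hatch)) is O(not close_hatch ⊃ not certify_transcript), and O(not close_hatch) is already established, so O(not certify_transcript).
Premise 5 is O(convene_panel ⊃ certify_transcript); contrapositively O(not certify_transcript ⊃ not convene_panel). Since O(not certify_transcript) holds, K gives O(not convene_panel).
So O(not convene_panel) holds, i.e. convene_panel is forbidden. None of the other listed options is forbidden under the premises.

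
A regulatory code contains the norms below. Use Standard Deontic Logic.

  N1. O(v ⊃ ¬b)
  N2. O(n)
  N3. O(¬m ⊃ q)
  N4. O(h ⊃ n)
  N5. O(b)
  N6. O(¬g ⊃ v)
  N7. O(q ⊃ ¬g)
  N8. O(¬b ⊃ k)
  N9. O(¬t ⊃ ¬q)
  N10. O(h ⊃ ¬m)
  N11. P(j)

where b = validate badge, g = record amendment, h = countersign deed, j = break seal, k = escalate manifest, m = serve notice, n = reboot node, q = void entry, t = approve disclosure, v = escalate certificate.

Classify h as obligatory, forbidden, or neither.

Premise 5 states O(b) outright.
The contrapositive of premise 1 (O(v ⊃ ¬b)) is O(b ⊃ ¬v), and O(b) is already established, so O(¬v).
The contrapositive of premise 6 (O(¬g ⊃ v)) is O(¬v ⊃ g), and O(¬v) is already established, so O(g).
Premise 7 is O(q ⊃ ¬g); contrapositively O(g ⊃ ¬q). Since O(g) holds, K gives O(¬q).
Premise 3, O(¬m ⊃ q), contraposes to O(¬q ⊃ m); with O(¬q) we get O(m).
Premise 10 is O(h ⊃ ¬m); contrapositively O(m ⊃ ¬h). Since O(m) holds, K gives O(¬h).
Premises 2, 4, 8, 9, 11 do not contribute to this derivation.
Thus O(¬h), which is F(h): h is forbidden.

Forbidden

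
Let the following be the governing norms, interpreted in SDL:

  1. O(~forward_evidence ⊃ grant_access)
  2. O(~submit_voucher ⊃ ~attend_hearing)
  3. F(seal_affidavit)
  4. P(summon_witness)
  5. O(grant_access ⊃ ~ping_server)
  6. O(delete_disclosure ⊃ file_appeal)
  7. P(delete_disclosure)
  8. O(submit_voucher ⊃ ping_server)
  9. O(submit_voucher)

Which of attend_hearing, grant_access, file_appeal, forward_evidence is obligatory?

From premise 9 we have O(submit_voucher).
Premise 8 is O(submit_voucher ⊃ ping_server); since O(submit_voucher), deontic closure gives O(ping_server).
The contrapositive of premise 5 (O(grant_access ⊃ ~ping_server)) is O(ping_server ⊃ ~grant_access), and O(ping_server) is already established, so O(~grant_access).
Premise 1 is O(~forward_evidence ⊃ grant_access); contrapositively O(~grant_access ⊃ forward_evidence). Since O(~grant_access) holds, K gives O(forward_evidence).
So O(forward_evidence) holds — forward_evidence is obligatory. None of the other listed options is made obligatory by any chain of premises.

forward_evidence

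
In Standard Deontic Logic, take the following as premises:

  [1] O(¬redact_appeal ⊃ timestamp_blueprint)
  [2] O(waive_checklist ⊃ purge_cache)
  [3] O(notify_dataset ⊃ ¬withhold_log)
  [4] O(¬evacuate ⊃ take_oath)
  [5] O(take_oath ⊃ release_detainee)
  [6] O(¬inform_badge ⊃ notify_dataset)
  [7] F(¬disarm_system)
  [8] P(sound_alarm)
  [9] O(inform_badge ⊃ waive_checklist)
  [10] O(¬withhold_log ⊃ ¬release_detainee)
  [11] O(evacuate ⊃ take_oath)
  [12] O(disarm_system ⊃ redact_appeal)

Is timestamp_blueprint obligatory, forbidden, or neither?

Premise 1 is O(¬redact_appeal ⊃ timestamp_blueprint), but O(¬redact_appeal) is not derivable from the premises, so it does not yield O(timestamp_blueprint).
No premise or chain of K-axiom applications forces O(timestamp_blueprint), and none forces O(¬timestamp_blueprint). So timestamp_blueprint is neither obligatory nor forbidden under these norms.

Neither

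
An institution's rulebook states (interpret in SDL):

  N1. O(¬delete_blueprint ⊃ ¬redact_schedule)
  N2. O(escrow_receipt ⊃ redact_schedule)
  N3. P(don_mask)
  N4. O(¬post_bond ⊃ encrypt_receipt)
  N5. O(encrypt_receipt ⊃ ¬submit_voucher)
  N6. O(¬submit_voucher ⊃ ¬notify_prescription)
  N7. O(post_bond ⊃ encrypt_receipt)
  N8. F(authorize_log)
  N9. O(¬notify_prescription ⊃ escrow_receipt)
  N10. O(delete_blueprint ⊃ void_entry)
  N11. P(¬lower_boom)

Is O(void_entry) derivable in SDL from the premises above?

Yes

Premises 7 and 4 cover both cases: O(post_bond ⊃ encrypt_receipt) and O(¬post_bond ⊃ encrypt_receipt). Since post_bond ∨ ¬post_bond is a tautology, O(encrypt_receipt) follows.
Applying K to premise 5 (O(encrypt_receipt ⊃ ¬submit_voucher)) and O(encrypt_receipt) yields O(¬submit_voucher).
With premise 6, O(¬submit_voucher ⊃ ¬notify_prescription), the K-axiom yields O(¬notify_prescription).
From O(¬notify_prescription) and premise 9, O(¬notify_prescription ⊃ escrow_receipt), we obtain O(escrow_receipt).
From O(escrow_receipt) and premise 2, O(escrow_receipt ⊃ redact_schedule), we obtain O(redact_schedule).
Premise 1 is O(¬delete_blueprint ⊃ ¬redact_schedule); contrapositively O(redact_schedule ⊃ delete_blueprint). Since O(redact_schedule) holds, K gives O(delete_blueprint).
With premise 10, O(delete_blueprint ⊃ void_entry), the K-axiom yields O(void_entry).
Premises 3, 8, 11 do not contribute to this derivation.
So O(void_entry) follows.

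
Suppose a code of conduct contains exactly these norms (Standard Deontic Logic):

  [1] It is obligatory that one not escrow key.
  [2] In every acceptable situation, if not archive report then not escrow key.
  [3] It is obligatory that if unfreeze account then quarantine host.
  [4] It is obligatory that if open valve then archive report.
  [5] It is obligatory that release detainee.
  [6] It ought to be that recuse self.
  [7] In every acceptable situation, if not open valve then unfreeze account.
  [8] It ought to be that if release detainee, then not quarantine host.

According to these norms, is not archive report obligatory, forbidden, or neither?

From premise 5 we have O(release_detainee).
Applying K to premise 8 (O(release_detainee → ¬quarantine_host)) and O(release_detainee) yields O(¬quarantine_host).
The contrapositive of premise 3 (O(unfreeze_account → quarantine_host)) is O(¬quarantine_host → ¬unfreeze_account), and O(¬quarantine_host) is already established, so O(¬unfreeze_account).
The contrapositive of premise 7 (O(¬open_valve → unfreeze_account)) is O(¬unfreeze_account → open_valve), and O(¬unfreeze_account) is already established, so O(open_valve).
Premise 4 is O(open_valve → archive_report); since O(open_valve), deontic closure gives O(archive_report).
Premises 1, 2, 6 do not contribute to this derivation.
Thus O(archive_report), which is F(¬archive_report): ¬archive_report is forbidden.

Forbidden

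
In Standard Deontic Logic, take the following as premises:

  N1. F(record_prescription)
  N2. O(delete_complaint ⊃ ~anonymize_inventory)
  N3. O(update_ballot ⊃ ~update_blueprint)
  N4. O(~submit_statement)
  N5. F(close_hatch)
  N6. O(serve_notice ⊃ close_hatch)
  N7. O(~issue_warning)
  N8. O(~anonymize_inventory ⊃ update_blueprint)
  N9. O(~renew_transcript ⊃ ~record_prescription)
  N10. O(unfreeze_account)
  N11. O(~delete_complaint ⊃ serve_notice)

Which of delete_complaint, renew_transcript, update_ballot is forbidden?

F(close_hatch) at premise 5 means O(~close_hatch).
Premise 6, O(serve_notice ⊃ close_hatch), contraposes to O(~close_hatch ⊃ ~serve_notice); with O(~close_hatch) we get O(~serve_notice).
Premise 11, O(~delete_complaint ⊃ serve_notice), contraposes to O(~serve_notice ⊃ delete_complaint); with O(~serve_notice) we get O(delete_complaint).
Premise 2 is O(delete_complaint ⊃ ~anonymize_inventory); since O(delete_complaint), deontic closure gives O(~anonymize_inventory).
Applying K to premise 8 (O(~anonymize_inventory ⊃ update_blueprint)) and O(~anonymize_inventory) yields O(update_blueprint).
Premise 3, O(update_ballot ⊃ ~update_blueprint), contraposes to O(update_blueprint ⊃ ~update_ballot); with O(update_blueprint) we get O(~update_ballot).
So O(~update_ballot) holds, i.e. update_ballot is forbidden. None of the other listed options is forbidden under the premises.

update_ballot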